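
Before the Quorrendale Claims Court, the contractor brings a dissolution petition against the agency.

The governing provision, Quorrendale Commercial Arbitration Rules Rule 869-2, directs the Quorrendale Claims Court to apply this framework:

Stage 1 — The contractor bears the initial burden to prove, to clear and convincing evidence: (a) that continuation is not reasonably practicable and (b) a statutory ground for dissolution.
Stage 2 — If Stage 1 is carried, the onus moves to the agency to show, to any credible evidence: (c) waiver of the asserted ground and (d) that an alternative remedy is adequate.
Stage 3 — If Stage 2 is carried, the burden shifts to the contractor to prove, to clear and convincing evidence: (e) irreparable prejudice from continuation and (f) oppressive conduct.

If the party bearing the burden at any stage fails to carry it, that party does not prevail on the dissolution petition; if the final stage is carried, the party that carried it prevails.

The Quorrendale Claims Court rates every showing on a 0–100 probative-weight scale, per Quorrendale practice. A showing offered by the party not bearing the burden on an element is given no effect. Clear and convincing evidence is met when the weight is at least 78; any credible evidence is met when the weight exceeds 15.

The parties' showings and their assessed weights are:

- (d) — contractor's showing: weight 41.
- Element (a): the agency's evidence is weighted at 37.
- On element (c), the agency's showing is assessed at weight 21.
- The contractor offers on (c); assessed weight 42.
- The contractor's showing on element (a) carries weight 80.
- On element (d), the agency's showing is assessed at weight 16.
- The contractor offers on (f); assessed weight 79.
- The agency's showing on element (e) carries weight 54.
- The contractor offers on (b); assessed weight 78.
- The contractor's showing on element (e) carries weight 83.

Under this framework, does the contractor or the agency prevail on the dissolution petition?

contractor

At Stage 1 the contractor must meet clear and convincing evidence (weight is at least 78): on (a) the weight is 80 (the agency's 37 is given no effect), ≥ 78, so (a) meets the standard; on (b) the weight is 78, ≥ 78, so (b) meets the standard.
  All elements met. The burden passes to the agency.
At Stage 2 the agency must meet any credible evidence (weight exceeds 15): on (c) the weight is 21 (the contractor's 42 is given no effect), which does exceed 15, so (c) meets the standard; on (d) the weight is 16 (the contractor's 41 is given no effect), > 15, so (d) meets the standard.
  All elements met. The burden passes to the contractor.
At Stage 3 the contractor must meet clear and convincing evidence (weight is at least 78): on (e) the weight is 83 (the agency's 54 is given no effect), ≥ 78, so (e) meets the standard; on (f) the weight is 79, ≥ 78, so (f) meets the standard.
  All elements met at the final stage.
With every stage satisfied, the contractor prevails.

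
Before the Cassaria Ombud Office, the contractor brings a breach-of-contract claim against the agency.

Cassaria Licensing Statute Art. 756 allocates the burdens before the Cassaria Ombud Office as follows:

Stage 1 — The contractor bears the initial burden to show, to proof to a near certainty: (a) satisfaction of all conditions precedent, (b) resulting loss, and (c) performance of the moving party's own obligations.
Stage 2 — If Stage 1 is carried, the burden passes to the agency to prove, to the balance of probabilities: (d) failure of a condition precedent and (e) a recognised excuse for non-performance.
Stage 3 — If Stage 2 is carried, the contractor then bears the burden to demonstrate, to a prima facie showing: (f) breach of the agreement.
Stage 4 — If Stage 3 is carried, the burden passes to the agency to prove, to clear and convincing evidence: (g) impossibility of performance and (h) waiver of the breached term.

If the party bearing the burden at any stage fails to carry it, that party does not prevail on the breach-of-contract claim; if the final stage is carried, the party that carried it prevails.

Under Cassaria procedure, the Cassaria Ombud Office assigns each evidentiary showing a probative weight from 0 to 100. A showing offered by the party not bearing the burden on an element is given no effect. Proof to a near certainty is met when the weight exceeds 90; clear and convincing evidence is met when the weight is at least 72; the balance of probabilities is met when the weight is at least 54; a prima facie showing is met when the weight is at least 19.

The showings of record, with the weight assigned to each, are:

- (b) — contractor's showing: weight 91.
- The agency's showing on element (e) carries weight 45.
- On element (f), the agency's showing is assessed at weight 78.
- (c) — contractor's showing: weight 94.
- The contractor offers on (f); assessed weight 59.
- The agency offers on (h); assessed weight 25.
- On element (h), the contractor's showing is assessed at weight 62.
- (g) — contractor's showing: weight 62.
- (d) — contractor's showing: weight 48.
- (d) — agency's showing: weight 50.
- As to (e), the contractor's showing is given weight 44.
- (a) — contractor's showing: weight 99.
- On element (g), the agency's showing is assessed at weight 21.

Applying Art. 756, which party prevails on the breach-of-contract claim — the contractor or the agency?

Stage 1 (contractor, proof to a near certainty, weight exceeds 90): (a) 99 > 90 — meets; (b) 91 > 90 — meets; (c) 94 > 90 — meets.
  Stage 1 is satisfied; the onus moves to the agency.
Stage 2 (agency, the balance of probabilities, weight is at least 54): (d) 50 (contractor's 48 disregarded) < 54 — fails; (e) 45 (contractor's 44 disregarded) < 54 — fails.
  Stage 2 not carried; the agency fails its burden.
The analysis ends at Stage 2; the contractor prevails.

contractor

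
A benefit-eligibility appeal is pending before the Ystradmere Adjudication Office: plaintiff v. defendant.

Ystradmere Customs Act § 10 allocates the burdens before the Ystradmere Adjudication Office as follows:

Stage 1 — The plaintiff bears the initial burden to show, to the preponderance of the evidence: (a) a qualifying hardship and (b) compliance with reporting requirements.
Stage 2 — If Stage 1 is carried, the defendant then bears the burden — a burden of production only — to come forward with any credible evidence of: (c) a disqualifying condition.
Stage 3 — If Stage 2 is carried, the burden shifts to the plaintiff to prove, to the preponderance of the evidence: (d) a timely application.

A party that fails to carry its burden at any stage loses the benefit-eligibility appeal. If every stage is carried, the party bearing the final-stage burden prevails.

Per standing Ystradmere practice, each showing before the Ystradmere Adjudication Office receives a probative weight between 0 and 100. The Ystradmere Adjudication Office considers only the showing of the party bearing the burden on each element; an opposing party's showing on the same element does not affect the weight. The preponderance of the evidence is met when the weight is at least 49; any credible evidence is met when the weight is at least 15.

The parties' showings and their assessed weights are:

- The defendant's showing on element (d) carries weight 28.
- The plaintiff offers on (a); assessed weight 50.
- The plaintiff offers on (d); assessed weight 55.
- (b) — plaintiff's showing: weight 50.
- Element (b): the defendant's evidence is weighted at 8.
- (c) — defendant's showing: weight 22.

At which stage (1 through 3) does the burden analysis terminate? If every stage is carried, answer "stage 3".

stage 3

Stage 1 — burden on plaintiff; standard: the preponderance of the evidence (weight is at least 49).
    (a): 50 ≥ 49 [met]
    (b): 50 (defendant's 8 disregarded) ≥ 49 [met]
  The plaintiff carries Stage 1; the defendant now bears the burden.
Stage 2 — burden on defendant; standard: any credible evidence (weight is at least 15).
    (c): 22 ≥ 15 [met]
  Stage 2 carried; the burden shifts to the plaintiff.
Stage 3 — burden on plaintiff; standard: the preponderance of the evidence (weight is at least 49).
    (d): 55 (defendant's 28 disregarded) ≥ 49 [met]
  Stage 3 carried; the final stage is satisfied.
Every stage carried; the plaintiff prevails.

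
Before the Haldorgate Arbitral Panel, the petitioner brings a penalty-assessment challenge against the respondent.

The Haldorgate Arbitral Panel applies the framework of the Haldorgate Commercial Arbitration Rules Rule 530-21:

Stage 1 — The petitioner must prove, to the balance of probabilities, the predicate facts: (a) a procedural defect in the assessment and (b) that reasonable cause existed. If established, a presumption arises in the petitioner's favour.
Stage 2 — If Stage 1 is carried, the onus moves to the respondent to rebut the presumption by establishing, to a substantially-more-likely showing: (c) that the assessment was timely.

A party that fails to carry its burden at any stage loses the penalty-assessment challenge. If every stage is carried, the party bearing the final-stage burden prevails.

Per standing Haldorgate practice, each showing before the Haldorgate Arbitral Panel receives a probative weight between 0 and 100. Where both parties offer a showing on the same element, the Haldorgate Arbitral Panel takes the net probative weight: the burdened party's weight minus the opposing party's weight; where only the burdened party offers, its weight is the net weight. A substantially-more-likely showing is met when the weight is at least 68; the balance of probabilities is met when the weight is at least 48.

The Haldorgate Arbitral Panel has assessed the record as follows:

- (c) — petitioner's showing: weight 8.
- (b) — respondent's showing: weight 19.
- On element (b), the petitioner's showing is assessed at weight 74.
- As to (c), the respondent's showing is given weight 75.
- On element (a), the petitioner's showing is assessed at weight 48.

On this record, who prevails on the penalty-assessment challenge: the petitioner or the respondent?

petitioner

At Stage 1 the petitioner must meet the balance of probabilities (weight is at least 48): on (a) the weight is 48, ≥ 48, so (a) meets the standard; on (b) the weight is 74 less the opposing 19 gives net 55, ≥ 48, so (b) meets the standard.
  All elements met. The burden passes to the respondent.
At Stage 2 the respondent must meet a substantially-more-likely showing (weight is at least 68): on (c) the weight is 75 less the opposing 8 gives net 67, < 68, so (c) does not meet the standard.
  The respondent does not carry Stage 2.
The analysis ends at Stage 2; the petitioner prevails.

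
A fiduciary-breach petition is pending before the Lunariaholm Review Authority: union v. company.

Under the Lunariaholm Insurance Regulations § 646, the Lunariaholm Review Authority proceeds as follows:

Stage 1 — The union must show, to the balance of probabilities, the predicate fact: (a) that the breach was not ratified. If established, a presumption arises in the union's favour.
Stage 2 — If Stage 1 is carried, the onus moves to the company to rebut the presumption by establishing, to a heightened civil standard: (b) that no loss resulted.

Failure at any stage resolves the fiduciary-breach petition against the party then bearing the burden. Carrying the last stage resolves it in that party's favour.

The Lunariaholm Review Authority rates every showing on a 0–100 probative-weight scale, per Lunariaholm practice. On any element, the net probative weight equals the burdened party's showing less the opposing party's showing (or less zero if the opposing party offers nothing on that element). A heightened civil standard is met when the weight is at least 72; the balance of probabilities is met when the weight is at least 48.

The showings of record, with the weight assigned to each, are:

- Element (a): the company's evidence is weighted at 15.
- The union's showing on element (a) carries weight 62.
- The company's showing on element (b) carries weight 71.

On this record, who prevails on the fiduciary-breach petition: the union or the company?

At Stage 1 the union must meet the balance of probabilities (weight is at least 48): on (a) the weight is 62 less the opposing 15 gives net 47, < 48, so (a) does not meet the standard.
  Stage 1 not carried; the union fails its burden.
The analysis ends at Stage 1; the company prevails.

company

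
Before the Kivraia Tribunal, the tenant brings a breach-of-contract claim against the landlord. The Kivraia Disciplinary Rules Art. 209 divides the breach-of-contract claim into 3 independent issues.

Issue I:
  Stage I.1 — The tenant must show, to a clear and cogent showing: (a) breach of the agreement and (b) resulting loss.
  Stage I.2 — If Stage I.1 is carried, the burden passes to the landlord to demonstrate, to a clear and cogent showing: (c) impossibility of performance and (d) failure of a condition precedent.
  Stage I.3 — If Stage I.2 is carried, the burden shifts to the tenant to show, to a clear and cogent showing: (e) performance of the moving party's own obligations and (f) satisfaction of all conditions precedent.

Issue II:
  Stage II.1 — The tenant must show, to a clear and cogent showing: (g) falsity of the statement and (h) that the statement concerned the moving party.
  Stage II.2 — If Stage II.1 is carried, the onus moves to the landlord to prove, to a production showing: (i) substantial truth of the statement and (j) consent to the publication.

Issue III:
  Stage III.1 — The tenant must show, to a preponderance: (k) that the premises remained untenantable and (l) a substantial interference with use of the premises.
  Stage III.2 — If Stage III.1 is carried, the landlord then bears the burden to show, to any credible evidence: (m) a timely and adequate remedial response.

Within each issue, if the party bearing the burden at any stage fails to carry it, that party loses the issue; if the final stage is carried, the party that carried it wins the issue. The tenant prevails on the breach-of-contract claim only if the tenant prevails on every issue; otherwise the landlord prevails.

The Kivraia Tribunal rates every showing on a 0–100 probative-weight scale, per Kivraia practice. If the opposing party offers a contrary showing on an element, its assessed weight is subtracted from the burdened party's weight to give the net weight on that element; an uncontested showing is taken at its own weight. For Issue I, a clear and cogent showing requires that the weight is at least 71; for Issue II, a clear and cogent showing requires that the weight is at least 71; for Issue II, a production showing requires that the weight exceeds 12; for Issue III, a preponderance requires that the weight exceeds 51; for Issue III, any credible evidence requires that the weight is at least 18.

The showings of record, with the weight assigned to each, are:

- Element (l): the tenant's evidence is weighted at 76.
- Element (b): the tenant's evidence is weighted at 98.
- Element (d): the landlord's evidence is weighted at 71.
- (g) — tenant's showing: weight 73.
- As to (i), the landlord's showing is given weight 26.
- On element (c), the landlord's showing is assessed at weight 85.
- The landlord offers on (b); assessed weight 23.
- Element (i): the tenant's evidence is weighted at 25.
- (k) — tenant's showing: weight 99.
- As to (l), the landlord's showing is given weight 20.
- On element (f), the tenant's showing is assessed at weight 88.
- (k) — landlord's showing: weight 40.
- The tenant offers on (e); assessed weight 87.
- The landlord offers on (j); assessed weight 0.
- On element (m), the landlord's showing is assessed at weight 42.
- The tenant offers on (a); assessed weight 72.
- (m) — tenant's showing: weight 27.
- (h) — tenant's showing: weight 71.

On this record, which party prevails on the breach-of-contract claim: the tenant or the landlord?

tenant

— Issue I —
At Stage I.1 the tenant must meet a clear and cogent showing (weight is at least 71): on (a) the weight is 72, ≥ 71, so (a) meets the standard; on (b) the weight is 98 less the opposing 23 gives net 75, which does reach 71, so (b) meets the standard.
  Stage I.1 carried; the burden shifts to the landlord.
At Stage I.2 the landlord must meet a clear and cogent showing (weight is at least 71): on (c) the weight is 85, ≥ 71, so (c) meets the standard; on (d) the weight is 71, which does reach 71, so (d) meets the standard.
  Stage I.2 carried; the burden shifts to the tenant.
At Stage I.3 the tenant must meet a clear and cogent showing (weight is at least 71): on (e) the weight is 87, which does reach 71, so (e) meets the standard; on (f) the weight is 88, ≥ 71, so (f) meets the standard.
  Stage I.3 carried; the final stage is satisfied.
All stages carried — the tenant prevails on this issue.
— Issue II —
Stage II.1 — burden on tenant; standard: a clear and cogent showing (weight is at least 71).
    (g): 73 ≥ 71 [met]
    (h): 71 ≥ 71 [met]
  All elements met. The burden passes to the landlord.
Stage II.2 — burden on landlord; standard: a production showing (weight exceeds 12).
    (i): 26 − 25 = 1 ≤ 12 [not met]
    (j): 0 ≤ 12 [not met]
  Stage II.2 not carried; the landlord fails its burden.
The tenant prevails on this issue.
— Issue III —
Stage III.1 — burden on tenant; standard: a preponderance (weight exceeds 51).
    (k): 99 − 40 = 59 > 51 [met]
    (l): 76 − 20 = 56 > 51 [met]
  All elements met. The burden passes to the landlord.
Stage III.2 — burden on landlord; standard: any credible evidence (weight is at least 18).
    (m): 42 − 27 = 15 < 18 [not met]
  Stage III.2 not carried; the landlord fails its burden.
The tenant prevails on this issue.
Per-issue: Issue I → tenant; Issue II → tenant; Issue III → tenant. The tenant must prevail on every issue; overall, the tenant prevails.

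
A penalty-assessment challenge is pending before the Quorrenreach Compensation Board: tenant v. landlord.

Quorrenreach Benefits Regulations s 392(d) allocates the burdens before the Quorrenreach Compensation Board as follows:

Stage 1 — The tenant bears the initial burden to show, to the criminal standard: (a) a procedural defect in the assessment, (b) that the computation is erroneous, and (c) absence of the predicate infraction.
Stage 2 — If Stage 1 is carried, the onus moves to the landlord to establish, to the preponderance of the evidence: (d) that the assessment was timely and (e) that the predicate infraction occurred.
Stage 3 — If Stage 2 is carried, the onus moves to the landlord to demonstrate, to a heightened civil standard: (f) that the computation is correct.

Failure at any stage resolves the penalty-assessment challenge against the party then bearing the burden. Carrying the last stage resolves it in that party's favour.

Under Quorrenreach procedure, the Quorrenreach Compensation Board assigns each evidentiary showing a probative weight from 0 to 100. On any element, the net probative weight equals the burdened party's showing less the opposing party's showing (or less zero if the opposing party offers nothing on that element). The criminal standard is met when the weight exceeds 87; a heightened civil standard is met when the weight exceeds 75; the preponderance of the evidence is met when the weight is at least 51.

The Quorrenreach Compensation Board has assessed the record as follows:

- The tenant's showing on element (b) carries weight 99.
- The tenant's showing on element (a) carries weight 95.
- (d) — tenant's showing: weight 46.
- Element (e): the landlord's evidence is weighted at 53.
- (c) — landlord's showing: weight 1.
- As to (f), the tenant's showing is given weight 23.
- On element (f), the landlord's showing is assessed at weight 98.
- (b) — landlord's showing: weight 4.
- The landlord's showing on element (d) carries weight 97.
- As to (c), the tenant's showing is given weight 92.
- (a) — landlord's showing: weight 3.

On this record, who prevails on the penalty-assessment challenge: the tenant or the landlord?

At Stage 1 the tenant must meet the criminal standard (weight exceeds 87): on (a) the weight is 95 less the opposing 3 gives net 92, which does exceed 87, so (a) meets the standard; on (b) the weight is 99 less the opposing 4 gives net 95, which does exceed 87, so (b) meets the standard; on (c) the weight is 92 less the opposing 1 gives net 91, > 87, so (c) meets the standard.
  The tenant carries Stage 1; the landlord now bears the burden.
At Stage 2 the landlord must meet the preponderance of the evidence (weight is at least 51): on (d) the weight is 97 less the opposing 46 gives net 51, ≥ 51, so (d) meets the standard; on (e) the weight is 53, ≥ 51, so (e) meets the standard.
  Stage 2 is satisfied; the landlord continues to bear the burden.
At Stage 3 the landlord must meet a heightened civil standard (weight exceeds 75): on (f) the weight is 98 less the opposing 23 gives net 75, ≤ 75, so (f) does not meet the standard.
  The landlord does not carry Stage 3.
The tenant prevails.

tenant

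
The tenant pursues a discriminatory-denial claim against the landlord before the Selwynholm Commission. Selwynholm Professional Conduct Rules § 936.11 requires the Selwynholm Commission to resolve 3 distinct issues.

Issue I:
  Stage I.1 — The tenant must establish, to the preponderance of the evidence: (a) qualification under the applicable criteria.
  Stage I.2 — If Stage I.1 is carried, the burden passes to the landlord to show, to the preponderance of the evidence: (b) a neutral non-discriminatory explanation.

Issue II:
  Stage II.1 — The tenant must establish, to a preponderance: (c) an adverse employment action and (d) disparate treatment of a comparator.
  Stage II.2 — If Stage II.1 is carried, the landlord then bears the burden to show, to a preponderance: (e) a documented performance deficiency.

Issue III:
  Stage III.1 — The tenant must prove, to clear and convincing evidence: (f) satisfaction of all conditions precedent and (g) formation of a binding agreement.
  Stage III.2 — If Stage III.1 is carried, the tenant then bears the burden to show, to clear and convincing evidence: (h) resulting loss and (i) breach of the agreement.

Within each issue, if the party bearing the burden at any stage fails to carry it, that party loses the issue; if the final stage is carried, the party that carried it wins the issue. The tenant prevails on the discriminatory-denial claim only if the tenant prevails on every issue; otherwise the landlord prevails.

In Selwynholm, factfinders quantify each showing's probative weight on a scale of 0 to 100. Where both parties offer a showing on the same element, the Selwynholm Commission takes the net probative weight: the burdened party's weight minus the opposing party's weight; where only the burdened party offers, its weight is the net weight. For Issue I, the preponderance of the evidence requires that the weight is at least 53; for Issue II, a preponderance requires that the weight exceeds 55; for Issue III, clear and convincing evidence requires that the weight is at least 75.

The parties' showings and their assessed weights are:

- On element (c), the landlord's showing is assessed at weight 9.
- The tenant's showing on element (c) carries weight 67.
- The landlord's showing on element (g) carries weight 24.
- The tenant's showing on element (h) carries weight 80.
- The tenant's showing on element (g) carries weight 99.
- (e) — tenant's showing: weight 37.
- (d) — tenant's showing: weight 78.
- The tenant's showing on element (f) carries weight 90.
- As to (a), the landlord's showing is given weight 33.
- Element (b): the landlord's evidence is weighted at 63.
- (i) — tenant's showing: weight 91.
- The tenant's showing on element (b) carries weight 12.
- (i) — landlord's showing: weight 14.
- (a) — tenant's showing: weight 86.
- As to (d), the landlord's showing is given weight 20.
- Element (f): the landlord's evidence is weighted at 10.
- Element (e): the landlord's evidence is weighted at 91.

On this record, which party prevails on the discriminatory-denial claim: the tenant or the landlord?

tenant

— Issue I —
At Stage I.1 the tenant must meet the preponderance of the evidence (weight is at least 53): on (a) the weight is 86 less the opposing 33 gives net 53, which does reach 53, so (a) meets the standard.
  All elements met. The burden passes to the landlord.
At Stage I.2 the landlord must meet the preponderance of the evidence (weight is at least 53): on (b) the weight is 63 less the opposing 12 gives net 51, < 53, so (b) does not meet the standard.
  Stage I.2 not carried; the landlord fails its burden.
So the tenant prevails on this issue.
— Issue II —
Stage II.1 — burden on tenant; standard: a preponderance (weight exceeds 55).
    (c): 67 − 9 = 58 > 55 [met]
    (d): 78 − 20 = 58 > 55 [met]
  Stage II.1 carried; the burden shifts to the landlord.
Stage II.2 — burden on landlord; standard: a preponderance (weight exceeds 55).
    (e): 91 − 37 = 54 ≤ 55 [not met]
  Not every element is met, so the landlord fails to carry Stage II.2.
The analysis ends at Stage II.2; the tenant prevails on this issue.
— Issue III —
Stage III.1 — burden on tenant; standard: clear and convincing evidence (weight is at least 75).
    (f): 90 − 10 = 80 ≥ 75 [met]
    (g): 99 − 24 = 75 ≥ 75 [met]
  Stage III.1 is satisfied; the tenant continues to bear the burden.
Stage III.2 — burden on tenant; standard: clear and convincing evidence (weight is at least 75).
    (h): 80 ≥ 75 [met]
    (i): 91 − 14 = 77 ≥ 75 [met]
  The tenant carries the last stage.
All stages carried — the tenant prevails on this issue.
Per-issue: Issue I → tenant; Issue II → tenant; Issue III → tenant. The tenant must prevail on every issue; overall, the tenant prevails.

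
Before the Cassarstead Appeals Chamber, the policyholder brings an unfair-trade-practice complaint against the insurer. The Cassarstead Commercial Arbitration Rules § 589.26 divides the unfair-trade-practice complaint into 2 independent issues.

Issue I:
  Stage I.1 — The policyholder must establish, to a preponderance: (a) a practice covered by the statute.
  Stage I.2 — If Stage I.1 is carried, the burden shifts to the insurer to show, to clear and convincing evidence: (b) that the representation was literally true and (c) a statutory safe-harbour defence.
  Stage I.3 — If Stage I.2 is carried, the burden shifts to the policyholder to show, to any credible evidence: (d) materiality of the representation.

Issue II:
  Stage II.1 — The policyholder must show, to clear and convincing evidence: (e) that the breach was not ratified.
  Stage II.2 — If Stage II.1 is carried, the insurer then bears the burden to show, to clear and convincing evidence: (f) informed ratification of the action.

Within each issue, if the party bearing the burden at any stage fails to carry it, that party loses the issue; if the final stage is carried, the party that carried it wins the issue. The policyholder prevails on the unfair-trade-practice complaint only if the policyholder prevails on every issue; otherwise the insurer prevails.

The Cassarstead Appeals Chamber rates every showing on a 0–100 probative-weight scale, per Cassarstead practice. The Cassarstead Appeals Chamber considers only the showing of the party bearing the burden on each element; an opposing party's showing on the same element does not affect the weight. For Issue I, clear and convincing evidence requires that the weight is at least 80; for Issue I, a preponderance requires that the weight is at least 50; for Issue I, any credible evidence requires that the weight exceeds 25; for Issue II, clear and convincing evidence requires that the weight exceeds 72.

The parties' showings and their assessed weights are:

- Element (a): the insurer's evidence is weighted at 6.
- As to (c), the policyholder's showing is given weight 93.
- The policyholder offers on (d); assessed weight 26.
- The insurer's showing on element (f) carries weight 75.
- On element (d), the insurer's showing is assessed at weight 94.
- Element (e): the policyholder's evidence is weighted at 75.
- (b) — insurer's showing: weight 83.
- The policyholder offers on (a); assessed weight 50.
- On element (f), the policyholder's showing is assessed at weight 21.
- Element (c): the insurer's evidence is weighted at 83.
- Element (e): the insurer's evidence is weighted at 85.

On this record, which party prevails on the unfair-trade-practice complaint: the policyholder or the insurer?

insurer

— Issue I —
Stage I.1 (policyholder, a preponderance, weight is at least 50): (a) 50 (insurer's 6 disregarded) ≥ 50 — meets.
  All elements met. The burden passes to the insurer.
Stage I.2 (insurer, clear and convincing evidence, weight is at least 80): (b) 83 ≥ 80 — meets; (c) 83 (policyholder's 93 disregarded) ≥ 80 — meets.
  Stage I.2 is satisfied; the onus moves to the policyholder.
Stage I.3 (policyholder, any credible evidence, weight exceeds 25): (d) 26 (insurer's 94 disregarded) > 25 — meets.
  The policyholder carries the last stage.
All stages carried — the policyholder prevails on this issue.
— Issue II —
Stage II.1 (policyholder, clear and convincing evidence, weight exceeds 72): (e) 75 (insurer's 85 disregarded) > 72 — meets.
  The policyholder carries Stage II.1; the insurer now bears the burden.
Stage II.2 (insurer, clear and convincing evidence, weight exceeds 72): (f) 75 (policyholder's 21 disregarded) > 72 — meets.
  All elements met at the final stage.
With every stage satisfied, the insurer prevails on this issue.
Per-issue: Issue I → policyholder; Issue II → insurer. The policyholder must prevail on every issue; overall, the insurer prevails.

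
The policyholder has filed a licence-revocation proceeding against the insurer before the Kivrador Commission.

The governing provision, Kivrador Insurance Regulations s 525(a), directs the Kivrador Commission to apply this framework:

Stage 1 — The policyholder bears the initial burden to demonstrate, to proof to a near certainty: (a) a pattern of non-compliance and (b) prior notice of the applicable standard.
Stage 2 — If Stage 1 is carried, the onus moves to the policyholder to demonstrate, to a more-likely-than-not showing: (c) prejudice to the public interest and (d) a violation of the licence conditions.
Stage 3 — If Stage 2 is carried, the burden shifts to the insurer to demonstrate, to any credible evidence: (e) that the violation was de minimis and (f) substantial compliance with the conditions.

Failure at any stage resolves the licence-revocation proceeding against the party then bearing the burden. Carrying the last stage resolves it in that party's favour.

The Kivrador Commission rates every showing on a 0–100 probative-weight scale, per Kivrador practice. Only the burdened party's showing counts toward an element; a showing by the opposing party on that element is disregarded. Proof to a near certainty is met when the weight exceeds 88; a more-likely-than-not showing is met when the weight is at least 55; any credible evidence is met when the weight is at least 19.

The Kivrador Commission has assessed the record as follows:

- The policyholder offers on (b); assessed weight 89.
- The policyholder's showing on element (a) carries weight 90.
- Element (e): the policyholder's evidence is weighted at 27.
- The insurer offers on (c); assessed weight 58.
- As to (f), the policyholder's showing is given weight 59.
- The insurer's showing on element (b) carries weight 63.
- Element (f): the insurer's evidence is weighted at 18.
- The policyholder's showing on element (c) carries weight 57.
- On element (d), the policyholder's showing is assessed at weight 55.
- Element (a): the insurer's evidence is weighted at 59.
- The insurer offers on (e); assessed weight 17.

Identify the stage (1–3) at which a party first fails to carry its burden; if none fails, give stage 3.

stage 3

At Stage 1 the policyholder must meet proof to a near certainty (weight exceeds 88): on (a) the weight is 90 (the insurer's 59 is given no effect), which does exceed 88, so (a) meets the standard; on (b) the weight is 89 (the insurer's 63 is given no effect), which does exceed 88, so (b) meets the standard.
  Stage 1 is satisfied; the policyholder continues to bear the burden.
At Stage 2 the policyholder must meet a more-likely-than-not showing (weight is at least 55): on (c) the weight is 57 (the insurer's 58 is given no effect), which does reach 55, so (c) meets the standard; on (d) the weight is 55, ≥ 55, so (d) meets the standard.
  All elements met. The burden passes to the insurer.
At Stage 3 the insurer must meet any credible evidence (weight is at least 19): on (e) the weight is 17 (the policyholder's 27 is given no effect), which does not reach 19, so (e) does not meet the standard; on (f) the weight is 18 (the policyholder's 59 is given no effect), < 19, so (f) does not meet the standard.
  The insurer does not carry Stage 3.
The analysis ends at Stage 3; the policyholder prevails.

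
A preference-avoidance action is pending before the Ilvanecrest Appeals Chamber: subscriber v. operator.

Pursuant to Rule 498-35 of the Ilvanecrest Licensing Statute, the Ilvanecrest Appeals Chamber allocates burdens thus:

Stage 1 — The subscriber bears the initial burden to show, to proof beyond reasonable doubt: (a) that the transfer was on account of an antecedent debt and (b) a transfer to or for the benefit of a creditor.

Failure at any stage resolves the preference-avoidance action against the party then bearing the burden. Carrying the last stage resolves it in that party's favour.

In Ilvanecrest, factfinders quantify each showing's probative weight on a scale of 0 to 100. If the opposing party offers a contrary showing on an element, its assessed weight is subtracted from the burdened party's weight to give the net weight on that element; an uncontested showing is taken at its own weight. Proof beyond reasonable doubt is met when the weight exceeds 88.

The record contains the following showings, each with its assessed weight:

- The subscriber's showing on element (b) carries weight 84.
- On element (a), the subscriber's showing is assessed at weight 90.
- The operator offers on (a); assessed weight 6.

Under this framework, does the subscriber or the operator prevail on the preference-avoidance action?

operator

Stage 1 (subscriber, proof beyond reasonable doubt, weight exceeds 88): (a) net 90−6=84 ≤ 88 — fails; (b) 84 ≤ 88 — fails.
  Stage 1 not carried; the subscriber fails its burden.
So the operator prevails.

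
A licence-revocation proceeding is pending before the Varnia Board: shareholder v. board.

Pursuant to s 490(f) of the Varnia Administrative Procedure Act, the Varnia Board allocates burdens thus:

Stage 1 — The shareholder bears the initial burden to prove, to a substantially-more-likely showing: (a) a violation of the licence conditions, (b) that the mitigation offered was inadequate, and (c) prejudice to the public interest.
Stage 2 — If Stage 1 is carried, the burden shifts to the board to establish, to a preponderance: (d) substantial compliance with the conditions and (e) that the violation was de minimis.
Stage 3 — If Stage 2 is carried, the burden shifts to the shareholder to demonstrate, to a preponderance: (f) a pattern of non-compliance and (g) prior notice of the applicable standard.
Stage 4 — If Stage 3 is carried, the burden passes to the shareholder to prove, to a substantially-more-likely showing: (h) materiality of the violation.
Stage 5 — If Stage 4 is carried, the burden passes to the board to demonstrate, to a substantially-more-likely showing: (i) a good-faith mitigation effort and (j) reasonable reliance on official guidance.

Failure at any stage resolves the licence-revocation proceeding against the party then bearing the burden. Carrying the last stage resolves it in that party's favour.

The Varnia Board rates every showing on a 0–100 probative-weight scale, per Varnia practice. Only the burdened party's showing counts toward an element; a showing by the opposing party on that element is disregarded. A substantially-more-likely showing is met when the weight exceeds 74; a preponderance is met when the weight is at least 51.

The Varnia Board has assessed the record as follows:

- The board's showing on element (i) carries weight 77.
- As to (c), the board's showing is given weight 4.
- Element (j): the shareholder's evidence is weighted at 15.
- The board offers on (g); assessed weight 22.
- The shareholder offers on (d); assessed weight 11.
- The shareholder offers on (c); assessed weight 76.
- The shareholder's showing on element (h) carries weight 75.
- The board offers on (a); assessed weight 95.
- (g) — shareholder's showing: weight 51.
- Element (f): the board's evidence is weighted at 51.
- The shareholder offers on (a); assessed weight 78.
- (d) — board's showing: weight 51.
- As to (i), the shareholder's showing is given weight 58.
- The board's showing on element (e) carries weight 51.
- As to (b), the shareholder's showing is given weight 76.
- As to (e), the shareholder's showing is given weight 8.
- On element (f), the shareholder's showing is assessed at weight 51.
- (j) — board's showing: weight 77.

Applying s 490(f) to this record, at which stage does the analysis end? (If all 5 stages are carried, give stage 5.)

stage 5

Stage 1 — burden on shareholder; standard: a substantially-more-likely showing (weight exceeds 74).
    (a): 78 (board's 95 disregarded) > 74 [met]
    (b): 76 > 74 [met]
    (c): 76 (board's 4 disregarded) > 74 [met]
  All elements met. The burden passes to the board.
Stage 2 — burden on board; standard: a preponderance (weight is at least 51).
    (d): 51 (shareholder's 11 disregarded) ≥ 51 [met]
    (e): 51 (shareholder's 8 disregarded) ≥ 51 [met]
  Stage 2 carried; the burden shifts to the shareholder.
Stage 3 — burden on shareholder; standard: a preponderance (weight is at least 51).
    (f): 51 (board's 51 disregarded) ≥ 51 [met]
    (g): 51 (board's 22 disregarded) ≥ 51 [met]
  All elements met. The shareholder retains the burden for Stage 4.
Stage 4 — burden on shareholder; standard: a substantially-more-likely showing (weight exceeds 74).
    (h): 75 > 74 [met]
  All elements met. The burden passes to the board.
Stage 5 — burden on board; standard: a substantially-more-likely showing (weight exceeds 74).
    (i): 77 (shareholder's 58 disregarded) > 74 [met]
    (j): 77 (shareholder's 15 disregarded) > 74 [met]
  Stage 5 carried; the final stage is satisfied.
All stages carried — the board prevails.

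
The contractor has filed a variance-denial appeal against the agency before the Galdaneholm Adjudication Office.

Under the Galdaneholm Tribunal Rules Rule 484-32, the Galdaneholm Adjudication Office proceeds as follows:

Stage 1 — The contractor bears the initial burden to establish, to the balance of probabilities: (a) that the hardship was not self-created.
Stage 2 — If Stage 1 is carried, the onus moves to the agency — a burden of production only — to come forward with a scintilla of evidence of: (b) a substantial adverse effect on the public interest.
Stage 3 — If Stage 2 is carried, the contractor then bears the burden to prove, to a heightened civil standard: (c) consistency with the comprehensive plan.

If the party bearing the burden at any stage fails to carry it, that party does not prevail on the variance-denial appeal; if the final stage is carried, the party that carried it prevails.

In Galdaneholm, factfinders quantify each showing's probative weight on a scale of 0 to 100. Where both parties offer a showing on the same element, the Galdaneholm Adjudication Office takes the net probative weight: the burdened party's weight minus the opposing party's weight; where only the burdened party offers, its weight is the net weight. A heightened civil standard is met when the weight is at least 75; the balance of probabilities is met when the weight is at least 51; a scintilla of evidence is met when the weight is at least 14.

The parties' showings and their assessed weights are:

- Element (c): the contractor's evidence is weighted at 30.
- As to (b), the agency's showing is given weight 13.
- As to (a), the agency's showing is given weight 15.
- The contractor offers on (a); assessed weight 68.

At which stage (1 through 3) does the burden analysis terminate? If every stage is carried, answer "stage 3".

stage 2

Stage 1 — burden on contractor; standard: the balance of probabilities (weight is at least 51).
    (a): 68 − 15 = 53 ≥ 51 [met]
  All elements met. The burden passes to the agency.
Stage 2 — burden on agency; standard: a scintilla of evidence (weight is at least 14).
    (b): 13 < 14 [not met]
  The agency does not carry Stage 2.
The analysis ends at Stage 2; the contractor prevails.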